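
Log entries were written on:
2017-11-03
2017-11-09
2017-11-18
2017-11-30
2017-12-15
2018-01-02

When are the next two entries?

Intervals are 6, 9, 12, 15, 18 days — an arithmetic progression with common difference 3.
Next gap: 21 days. 2018-01-02 + 21 days = 2018-01-23.
Next gap: 24 days. 2018-01-23 + 24 days = 2018-02-16.

2018-01-23, 2018-02-16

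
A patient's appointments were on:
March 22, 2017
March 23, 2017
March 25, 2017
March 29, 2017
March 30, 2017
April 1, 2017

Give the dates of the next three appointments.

April 5, 2017; April 6, 2017; April 8, 2017

Gaps: 1, 2, 4, 1, 2 days — not constant, but cyclic with period 3.
The events fall on every Wednesday, Thursday and Saturday.
Next Wednesday: April 5, 2017.
Next Thursday: April 6, 2017.
Next Saturday: April 8, 2017.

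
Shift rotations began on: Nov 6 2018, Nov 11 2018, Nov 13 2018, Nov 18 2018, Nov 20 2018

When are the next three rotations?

Every event lands on a Tuesday or Sunday (gaps cycle 5, 2, 5, 2).
So the schedule is: every Tuesday and Sunday.
The following Sunday is Nov 25 2018.
The following Tuesday is Nov 27 2018.
The following Sunday is Dec 2 2018.

Nov 25 2018, Nov 27 2018, Dec 2 2018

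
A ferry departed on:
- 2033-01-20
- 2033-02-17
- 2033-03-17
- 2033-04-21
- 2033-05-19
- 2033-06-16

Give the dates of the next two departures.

All dates are Thursdays, 28, 28, 35, 28, 28 days apart.
Specifically, the 3rd Thursday of each month.
3rd Thursday of July 2033: 2033-07-21.
3rd Thursday of August 2033: 2033-08-18.

2033-07-21, 2033-08-18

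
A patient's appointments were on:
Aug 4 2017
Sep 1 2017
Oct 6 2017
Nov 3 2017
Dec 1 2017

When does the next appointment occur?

Gaps: 28, 35, 28, 28 days — a mix of 28 and 35. Every date is a Friday.
Each is the 1st Friday of its month.
January 2018 — 1st Friday is Jan 5 2018.

Jan 5 2018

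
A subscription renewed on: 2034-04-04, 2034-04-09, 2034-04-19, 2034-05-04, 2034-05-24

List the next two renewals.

2034-06-18, 2034-07-18

Intervals are 5, 10, 15, 20 days — an arithmetic progression with common difference 5.
Next gap: 25 days. 2034-05-24 + 25 days = 2034-06-18.
Next gap: 30 days. 2034-06-18 + 30 days = 2034-07-18.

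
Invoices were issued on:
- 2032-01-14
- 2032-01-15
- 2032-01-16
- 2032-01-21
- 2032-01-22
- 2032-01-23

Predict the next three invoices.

2032-01-28, 2032-01-29, 2032-01-30

Gaps: 1, 1, 5, 1, 1 days — not constant, but cyclic with period 3.
The events fall on every Wednesday, Thursday and Friday.
The following Wednesday is 2032-01-28.
The following Thursday is 2032-01-29.
Next Friday: 2032-01-30.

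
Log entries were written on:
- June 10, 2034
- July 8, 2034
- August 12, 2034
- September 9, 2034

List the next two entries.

All dates are Saturdays, 28, 35, 28 days apart.
Specifically, the 2nd Saturday of each month.
2nd Saturday of October 2034: October 14, 2034.
2nd Saturday of November 2034: November 11, 2034.

October 14, 2034; November 11, 2034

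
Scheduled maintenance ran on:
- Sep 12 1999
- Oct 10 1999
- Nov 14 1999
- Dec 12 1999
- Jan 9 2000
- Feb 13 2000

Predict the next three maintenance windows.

All dates are Sundays, 28, 35, 28, 28, 35 days apart.
Specifically, the 2nd Sunday of each month.
2nd Sunday of March 2000: Mar 12 2000.
2nd Sunday of April 2000: Apr 9 2000.
May 2000 — 2nd Sunday is May 14 2000.

Mar 12 2000, Apr 9 2000, May 14 2000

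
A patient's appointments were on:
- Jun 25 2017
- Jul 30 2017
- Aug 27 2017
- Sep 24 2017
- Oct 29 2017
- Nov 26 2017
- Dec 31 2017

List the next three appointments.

Jan 28 2018, Feb 25 2018, Mar 25 2018

All Sundays; the gaps (35, 28, 28, 35, 28, 35) vary with month length.
This is the last Sunday of each month.
January 2018 ends with Sunday Jan 28 2018.
Last Sunday of February 2018: Feb 25 2018.
March 2018 ends with Sunday Mar 25 2018.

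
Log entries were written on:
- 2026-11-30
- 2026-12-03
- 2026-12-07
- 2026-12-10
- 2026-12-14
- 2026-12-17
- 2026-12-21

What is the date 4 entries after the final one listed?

2027-01-04

The gap pattern 3, 4, 3, 4, 3, 4 repeats every 2 events.
These are the Mondays and Thursdays of each week.
Next Thursday: 2026-12-24.
The following Monday is 2026-12-28.
The following Thursday is 2026-12-31.
Next Monday: 2027-01-04.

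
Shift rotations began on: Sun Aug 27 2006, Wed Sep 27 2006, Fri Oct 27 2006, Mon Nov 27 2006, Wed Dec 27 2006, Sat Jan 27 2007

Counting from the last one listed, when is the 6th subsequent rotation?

Gaps: 31, 30, 31, 30, 31 days — not constant. Every event is on the 27th of the month.
Pattern: the 27th of each month.
Next: February 2007 → Tue Feb 27 2007.
Next: March 2007 → Tue Mar 27 2007.
Next: April 2007 → Fri Apr 27 2007.
Next: May 2007 → Sun May 27 2007.
June 2007: Wed Jun 27 2007.
July 2007: Fri Jul 27 2007.

Fri Jul 27 2007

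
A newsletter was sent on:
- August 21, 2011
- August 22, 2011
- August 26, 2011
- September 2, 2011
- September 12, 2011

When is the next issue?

September 25, 2011

Gaps: 1, 4, 7, 10 days — each gap is 3 larger than the previous one.
Next gap: 13 days. September 12, 2011 + 13 days = September 25, 2011.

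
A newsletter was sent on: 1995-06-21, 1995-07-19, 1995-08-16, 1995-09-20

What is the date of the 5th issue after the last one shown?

All dates are Wednesdays, 28, 28, 35 days apart.
Specifically, the 3rd Wednesday of each month.
3rd Wednesday of October 1995: 1995-10-18.
November 1995 — 3rd Wednesday is 1995-11-15.
3rd Wednesday of December 1995: 1995-12-20.
3rd Wednesday of January 1996: 1996-01-17.
February 1996 — 3rd Wednesday is 1996-02-21.

1996-02-21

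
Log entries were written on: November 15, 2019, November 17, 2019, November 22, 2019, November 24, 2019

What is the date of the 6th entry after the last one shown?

The gap pattern 2, 5, 2 repeats every 2 events.
These are the Fridays and Sundays of each week.
Next Friday: November 29, 2019.
The following Sunday is December 1, 2019.
The following Friday is December 6, 2019.
The following Sunday is December 8, 2019.
The following Friday is December 13, 2019.
The following Sunday is December 15, 2019.

December 15, 2019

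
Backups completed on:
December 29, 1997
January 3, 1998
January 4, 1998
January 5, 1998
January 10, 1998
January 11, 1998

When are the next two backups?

Every event lands on a Monday or Saturday or Sunday (gaps cycle 5, 1, 1, 5, 1).
So the schedule is: every Monday, Saturday and Sunday.
Next Monday: January 12, 1998.
Next Saturday: January 17, 1998.

January 12, 1998; January 17, 1998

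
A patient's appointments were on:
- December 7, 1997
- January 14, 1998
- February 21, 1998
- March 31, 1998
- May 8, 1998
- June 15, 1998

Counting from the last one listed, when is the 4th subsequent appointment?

November 14, 1998

The spacing is 38, 38, 38, 38, 38 days — always 38 days.
June 15, 1998 + 38 days = July 23, 1998.
July 23, 1998 + 38 days = August 30, 1998.
August 30, 1998 + 38 days = October 7, 1998.
October 7, 1998 + 38 days = November 14, 1998.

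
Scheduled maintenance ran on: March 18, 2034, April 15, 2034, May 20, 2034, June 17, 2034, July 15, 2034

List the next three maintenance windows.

Gaps: 28, 35, 28, 28 days — a mix of 28 and 35. Every date is a Saturday.
Each is the 3rd Saturday of its month.
August 2034 — 3rd Saturday is August 19, 2034.
September 2034 — 3rd Saturday is September 16, 2034.
October 2034 — 3rd Saturday is October 21, 2034.

August 19, 2034; September 16, 2034; October 21, 2034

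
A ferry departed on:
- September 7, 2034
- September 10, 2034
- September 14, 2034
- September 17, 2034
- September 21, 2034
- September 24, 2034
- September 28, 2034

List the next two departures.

Every event lands on a Thursday or Sunday (gaps cycle 3, 4, 3, 4, 3, 4).
So the schedule is: every Thursday and Sunday.
Next Sunday: October 1, 2034.
Next Thursday: October 5, 2034.

October 1, 2034; October 5, 2034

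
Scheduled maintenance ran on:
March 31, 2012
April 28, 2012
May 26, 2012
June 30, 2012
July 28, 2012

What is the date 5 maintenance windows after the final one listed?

These are Saturdays with 28, 28, 35, 28-day gaps.
Each is the final Saturday of its month — March 31, 2012 is past the 28th, so '4th Saturday' doesn't fit.
August 2012 ends with Saturday August 25, 2012.
Last Saturday of September 2012: September 29, 2012.
October 2012 ends with Saturday October 27, 2012.
Last Saturday of November 2012: November 24, 2012.
Last Saturday of December 2012: December 29, 2012.

December 29, 2012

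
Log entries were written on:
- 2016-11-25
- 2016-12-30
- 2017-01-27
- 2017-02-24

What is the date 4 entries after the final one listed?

These are Fridays with 35, 28, 28-day gaps.
Each is the final Friday of its month — 2016-12-30 is past the 28th, so '4th Friday' doesn't fit.
March 2017 ends with Friday 2017-03-31.
April 2017 ends with Friday 2017-04-28.
Last Friday of May 2017: 2017-05-26.
Last Friday of June 2017: 2017-06-30.

2017-06-30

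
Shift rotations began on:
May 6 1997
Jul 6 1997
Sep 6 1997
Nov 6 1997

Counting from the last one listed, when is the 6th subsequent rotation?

Gaps: 61, 62, 61 days — not constant. Every event is on the 6th of the month.
Pattern: the 6th of every 2 months.
Next: January 1998 → Jan 6 1998.
Next: March 1998 → Mar 6 1998.
May 1998: May 6 1998.
July 1998: Jul 6 1998.
September 1998: Sep 6 1998.
Next: November 1998 → Nov 6 1998.

Nov 6 1998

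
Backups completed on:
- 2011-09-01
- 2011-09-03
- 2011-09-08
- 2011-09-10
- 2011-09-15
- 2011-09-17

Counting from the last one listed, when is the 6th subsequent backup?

2011-10-08

Gaps: 2, 5, 2, 5, 2 days — not constant, but cyclic with period 2.
The events fall on every Thursday and Saturday.
The following Thursday is 2011-09-22.
The following Saturday is 2011-09-24.
Next Thursday: 2011-09-29.
Next Saturday: 2011-10-01.
The following Thursday is 2011-10-06.
Next Saturday: 2011-10-08.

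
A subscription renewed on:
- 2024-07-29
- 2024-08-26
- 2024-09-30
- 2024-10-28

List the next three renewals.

Every date is a Monday; gaps 28, 35, 28 days.
Each is the last Monday of its month (at least one falls on the 29th or later, ruling out '4th Monday').
Last Monday of November 2024: 2024-11-25.
Last Monday of December 2024: 2024-12-30.
January 2025 ends with Monday 2025-01-27.

2024-11-25, 2024-12-30, 2025-01-27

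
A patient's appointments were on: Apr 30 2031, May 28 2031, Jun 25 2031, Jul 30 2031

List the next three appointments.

Aug 27 2031, Sep 24 2031, Oct 29 2031

Every date is a Wednesday; gaps 28, 28, 35 days.
Each is the last Wednesday of its month (at least one falls on the 29th or later, ruling out '4th Wednesday').
August 2031 ends with Wednesday Aug 27 2031.
September 2031 ends with Wednesday Sep 24 2031.
Last Wednesday of October 2031: Oct 29 2031.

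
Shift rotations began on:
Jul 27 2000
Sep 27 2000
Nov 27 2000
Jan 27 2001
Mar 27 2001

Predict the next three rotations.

Gaps: 62, 61, 61, 59 days — not constant. Every event is on the 27th of the month.
Pattern: the 27th of every 2 months.
May 2001: May 27 2001.
July 2001: Jul 27 2001.
Next: September 2001 → Sep 27 2001.

May 27 2001, Jul 27 2001, Sep 27 2001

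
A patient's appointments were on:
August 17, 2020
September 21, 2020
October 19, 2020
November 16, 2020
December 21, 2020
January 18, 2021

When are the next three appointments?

All dates are Mondays, 35, 28, 28, 35, 28 days apart.
Specifically, the 3rd Monday of each month.
February 2021 — 3rd Monday is February 15, 2021.
March 2021 — 3rd Monday is March 15, 2021.
3rd Monday of April 2021: April 19, 2021.

February 15, 2021; March 15, 2021; April 19, 2021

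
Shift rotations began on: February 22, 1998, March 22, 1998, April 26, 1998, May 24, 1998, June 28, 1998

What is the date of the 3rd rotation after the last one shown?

September 27, 1998

These are Sundays at 28- or 35-day spacing (28, 35, 28, 35).
The pattern: 4th Sunday of the month.
July 1998 — 4th Sunday is July 26, 1998.
4th Sunday of August 1998: August 23, 1998.
4th Sunday of September 1998: September 27, 1998.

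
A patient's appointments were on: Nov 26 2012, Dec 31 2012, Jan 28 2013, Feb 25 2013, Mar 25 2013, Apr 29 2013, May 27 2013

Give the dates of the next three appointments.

Jun 24 2013, Jul 29 2013, Aug 26 2013

All Mondays; the gaps (35, 28, 28, 28, 35, 28) vary with month length.
This is the last Monday of each month.
June 2013 ends with Monday Jun 24 2013.
Last Monday of July 2013: Jul 29 2013.
August 2013 ends with Monday Aug 26 2013.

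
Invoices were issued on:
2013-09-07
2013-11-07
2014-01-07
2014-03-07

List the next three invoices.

The day-of-month is always 7 (61, 61, 59 days between events).
So this recurs on the 7th of every 2 months.
Next: May 2014 → 2014-05-07.
July 2014: 2014-07-07.
September 2014: 2014-09-07.

2014-05-07, 2014-07-07, 2014-09-07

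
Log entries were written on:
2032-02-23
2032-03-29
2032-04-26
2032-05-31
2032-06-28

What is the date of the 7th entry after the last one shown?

2033-01-31

These are Mondays with 35, 28, 35, 28-day gaps.
Each is the final Monday of its month — 2032-03-29 is past the 28th, so '4th Monday' doesn't fit.
July 2032 ends with Monday 2032-07-26.
August 2032 ends with Monday 2032-08-30.
Last Monday of September 2032: 2032-09-27.
Last Monday of October 2032: 2032-10-25.
November 2032 ends with Monday 2032-11-29.
Last Monday of December 2032: 2032-12-27.
January 2033 ends with Monday 2033-01-31.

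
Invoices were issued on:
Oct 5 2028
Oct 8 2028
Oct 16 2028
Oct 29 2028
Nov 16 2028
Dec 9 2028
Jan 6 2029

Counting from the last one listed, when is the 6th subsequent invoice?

Oct 6 2029

Intervals are 3, 8, 13, 18, 23, 28 days — an arithmetic progression with common difference 5.
Next gap: 33 days. Jan 6 2029 + 33 days = Feb 8 2029.
Next gap: 38 days. Feb 8 2029 + 38 days = Mar 18 2029.
Next gap: 43 days. Mar 18 2029 + 43 days = Apr 30 2029.
Next gap: 48 days. Apr 30 2029 + 48 days = Jun 17 2029.
Next gap: 53 days. Jun 17 2029 + 53 days = Aug 9 2029.
Next gap: 58 days. Aug 9 2029 + 58 days = Oct 6 2029.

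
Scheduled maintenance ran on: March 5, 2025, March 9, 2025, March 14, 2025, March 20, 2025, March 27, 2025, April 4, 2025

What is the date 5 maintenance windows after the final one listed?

May 29, 2025

Gaps: 4, 5, 6, 7, 8 days — each gap is 1 larger than the previous one.
Next gap: 9 days. April 4, 2025 + 9 days = April 13, 2025.
Next gap: 10 days. April 13, 2025 + 10 days = April 23, 2025.
Next gap: 11 days. April 23, 2025 + 11 days = May 4, 2025.
Next gap: 12 days. May 4, 2025 + 12 days = May 16, 2025.
Next gap: 13 days. May 16, 2025 + 13 days = May 29, 2025.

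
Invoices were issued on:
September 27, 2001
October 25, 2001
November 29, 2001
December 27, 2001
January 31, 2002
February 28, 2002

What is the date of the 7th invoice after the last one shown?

September 26, 2002

Every date is a Thursday; gaps 28, 35, 28, 35, 28 days.
Each is the last Thursday of its month (at least one falls on the 29th or later, ruling out '4th Thursday').
Last Thursday of March 2002: March 28, 2002.
April 2002 ends with Thursday April 25, 2002.
May 2002 ends with Thursday May 30, 2002.
June 2002 ends with Thursday June 27, 2002.
Last Thursday of July 2002: July 25, 2002.
Last Thursday of August 2002: August 29, 2002.
September 2002 ends with Thursday September 26, 2002.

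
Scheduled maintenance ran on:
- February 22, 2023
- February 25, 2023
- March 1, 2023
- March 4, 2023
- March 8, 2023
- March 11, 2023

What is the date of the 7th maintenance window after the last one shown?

April 5, 2023

The gap pattern 3, 4, 3, 4, 3 repeats every 2 events.
These are the Wednesdays and Saturdays of each week.
The following Wednesday is March 15, 2023.
The following Saturday is March 18, 2023.
Next Wednesday: March 22, 2023.
The following Saturday is March 25, 2023.
Next Wednesday: March 29, 2023.
Next Saturday: April 1, 2023.
Next Wednesday: April 5, 2023.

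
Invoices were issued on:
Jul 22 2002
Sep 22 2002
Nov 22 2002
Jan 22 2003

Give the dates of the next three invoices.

The day-of-month is always 22 (62, 61, 61 days between events).
So this recurs on the 22nd of every 2 months.
Next: March 2003 → Mar 22 2003.
May 2003: May 22 2003.
Next: July 2003 → Jul 22 2003.

Mar 22 2003, May 22 2003, Jul 22 2003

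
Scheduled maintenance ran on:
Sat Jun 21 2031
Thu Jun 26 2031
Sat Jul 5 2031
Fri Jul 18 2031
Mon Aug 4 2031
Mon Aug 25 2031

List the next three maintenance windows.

Intervals are 5, 9, 13, 17, 21 days — an arithmetic progression with common difference 4.
Next gap: 25 days. Mon Aug 25 2031 + 25 days = Fri Sep 19 2031.
Next gap: 29 days. Fri Sep 19 2031 + 29 days = Sat Oct 18 2031.
Next gap: 33 days. Sat Oct 18 2031 + 33 days = Thu Nov 20 2031.

Fri Sep 19 2031, Sat Oct 18 2031, Thu Nov 20 2031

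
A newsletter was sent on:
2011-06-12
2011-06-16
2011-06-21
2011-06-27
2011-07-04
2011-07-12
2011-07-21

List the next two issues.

The spacing grows by 1 each time: 4, 5, 6, 7, 8, 9 days.
Next gap: 10 days. 2011-07-21 + 10 days = 2011-07-31.
Next gap: 11 days. 2011-07-31 + 11 days = 2011-08-11.

2011-07-31, 2011-08-11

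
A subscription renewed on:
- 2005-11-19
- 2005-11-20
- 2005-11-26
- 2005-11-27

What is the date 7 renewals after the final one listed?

2005-12-24

Gaps: 1, 6, 1 days — not constant, but cyclic with period 2.
The events fall on every Saturday and Sunday.
The following Saturday is 2005-12-03.
Next Sunday: 2005-12-04.
Next Saturday: 2005-12-10.
The following Sunday is 2005-12-11.
The following Saturday is 2005-12-17.
Next Sunday: 2005-12-18.
The following Saturday is 2005-12-24.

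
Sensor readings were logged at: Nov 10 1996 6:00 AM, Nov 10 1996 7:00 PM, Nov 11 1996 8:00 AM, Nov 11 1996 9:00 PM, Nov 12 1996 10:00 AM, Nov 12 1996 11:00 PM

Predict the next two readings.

Nov 13 1996 12:00 PM, Nov 14 1996 1:00 AM

Spacing: 13, 13, 13, 13, 13 h — constant 13 h.
Nov 12 1996 11:00 PM + 13 h = Nov 13 1996 12:00 PM.
Nov 13 1996 12:00 PM + 13 h = Nov 14 1996 1:00 AM.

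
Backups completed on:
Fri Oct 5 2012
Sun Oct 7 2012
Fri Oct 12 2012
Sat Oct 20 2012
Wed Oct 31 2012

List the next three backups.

Wed Nov 14 2012, Sat Dec 1 2012, Fri Dec 21 2012

The spacing grows by 3 each time: 2, 5, 8, 11 days.
Next gap: 14 days. Wed Oct 31 2012 + 14 days = Wed Nov 14 2012.
Next gap: 17 days. Wed Nov 14 2012 + 17 days = Sat Dec 1 2012.
Next gap: 20 days. Sat Dec 1 2012 + 20 days = Fri Dec 21 2012.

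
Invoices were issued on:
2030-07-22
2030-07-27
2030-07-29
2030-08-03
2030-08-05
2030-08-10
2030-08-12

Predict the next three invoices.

2030-08-17, 2030-08-19, 2030-08-24

Every event lands on a Monday or Saturday (gaps cycle 5, 2, 5, 2, 5, 2).
So the schedule is: every Monday and Saturday.
Next Saturday: 2030-08-17.
Next Monday: 2030-08-19.
Next Saturday: 2030-08-24.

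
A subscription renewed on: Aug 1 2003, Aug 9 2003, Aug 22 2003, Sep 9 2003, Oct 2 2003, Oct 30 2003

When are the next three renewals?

Intervals are 8, 13, 18, 23, 28 days — an arithmetic progression with common difference 5.
Next gap: 33 days. Oct 30 2003 + 33 days = Dec 2 2003.
Next gap: 38 days. Dec 2 2003 + 38 days = Jan 9 2004.
Next gap: 43 days. Jan 9 2004 + 43 days = Feb 21 2004.

Dec 2 2003, Jan 9 2004, Feb 21 2004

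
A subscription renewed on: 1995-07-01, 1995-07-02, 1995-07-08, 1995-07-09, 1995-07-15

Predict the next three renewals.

1995-07-16, 1995-07-22, 1995-07-23

Every event lands on a Saturday or Sunday (gaps cycle 1, 6, 1, 6).
So the schedule is: every Saturday and Sunday.
Next Sunday: 1995-07-16.
The following Saturday is 1995-07-22.
The following Sunday is 1995-07-23.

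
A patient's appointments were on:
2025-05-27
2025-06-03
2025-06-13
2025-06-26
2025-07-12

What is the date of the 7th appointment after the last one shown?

2026-01-24

Intervals are 7, 10, 13, 16 days — an arithmetic progression with common difference 3.
Next gap: 19 days. 2025-07-12 + 19 days = 2025-07-31.
Next gap: 22 days. 2025-07-31 + 22 days = 2025-08-22.
Next gap: 25 days. 2025-08-22 + 25 days = 2025-09-16.
Next gap: 28 days. 2025-09-16 + 28 days = 2025-10-14.
Next gap: 31 days. 2025-10-14 + 31 days = 2025-11-14.
Next gap: 34 days. 2025-11-14 + 34 days = 2025-12-18.
Next gap: 37 days. 2025-12-18 + 37 days = 2026-01-24.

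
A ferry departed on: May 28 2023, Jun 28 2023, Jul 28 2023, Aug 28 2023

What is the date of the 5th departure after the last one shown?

Gaps: 31, 30, 31 days — not constant. Every event is on the 28th of the month.
Pattern: the 28th of each month.
Next: September 2023 → Sep 28 2023.
October 2023: Oct 28 2023.
November 2023: Nov 28 2023.
December 2023: Dec 28 2023.
January 2024: Jan 28 2024.

Jan 28 2024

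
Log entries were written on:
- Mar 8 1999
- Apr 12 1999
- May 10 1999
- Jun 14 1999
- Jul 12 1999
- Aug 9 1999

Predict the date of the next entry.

These are Mondays at 28- or 35-day spacing (35, 28, 35, 28, 28).
The pattern: 2nd Monday of the month.
September 1999 — 2nd Monday is Sep 13 1999.

Sep 13 1999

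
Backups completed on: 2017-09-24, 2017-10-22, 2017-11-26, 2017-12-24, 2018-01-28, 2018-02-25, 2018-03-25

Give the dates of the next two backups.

Gaps: 28, 35, 28, 35, 28, 28 days — a mix of 28 and 35. Every date is a Sunday.
Each is the 4th Sunday of its month.
April 2018 — 4th Sunday is 2018-04-22.
May 2018 — 4th Sunday is 2018-05-27.

2018-04-22, 2018-05-27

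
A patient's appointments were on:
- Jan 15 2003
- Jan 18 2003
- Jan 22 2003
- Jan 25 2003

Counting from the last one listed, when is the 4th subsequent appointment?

Feb 8 2003

Gaps: 3, 4, 3 days — not constant, but cyclic with period 2.
The events fall on every Wednesday and Saturday.
The following Wednesday is Jan 29 2003.
Next Saturday: Feb 1 2003.
The following Wednesday is Feb 5 2003.
Next Saturday: Feb 8 2003.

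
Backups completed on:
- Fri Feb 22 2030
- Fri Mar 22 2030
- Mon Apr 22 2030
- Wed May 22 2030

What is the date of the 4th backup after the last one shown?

The day-of-month is always 22 (28, 31, 30 days between events).
So this recurs on the 22nd of each month.
June 2030: Sat Jun 22 2030.
July 2030: Mon Jul 22 2030.
Next: August 2030 → Thu Aug 22 2030.
Next: September 2030 → Sun Sep 22 2030.

Sun Sep 22 2030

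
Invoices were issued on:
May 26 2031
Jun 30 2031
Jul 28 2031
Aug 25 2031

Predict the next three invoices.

Every date is a Monday; gaps 35, 28, 28 days.
Each is the last Monday of its month (at least one falls on the 29th or later, ruling out '4th Monday').
September 2031 ends with Monday Sep 29 2031.
Last Monday of October 2031: Oct 27 2031.
November 2031 ends with Monday Nov 24 2031.

Sep 29 2031, Oct 27 2031, Nov 24 2031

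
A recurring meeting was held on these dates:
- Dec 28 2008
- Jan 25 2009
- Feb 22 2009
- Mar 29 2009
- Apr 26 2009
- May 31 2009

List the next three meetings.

Jun 28 2009, Jul 26 2009, Aug 30 2009

All Sundays; the gaps (28, 28, 35, 28, 35) vary with month length.
This is the last Sunday of each month.
June 2009 ends with Sunday Jun 28 2009.
Last Sunday of July 2009: Jul 26 2009.
August 2009 ends with Sunday Aug 30 2009.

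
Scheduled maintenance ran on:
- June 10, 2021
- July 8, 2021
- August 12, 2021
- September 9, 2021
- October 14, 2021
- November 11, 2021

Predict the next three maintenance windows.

December 9, 2021; January 13, 2022; February 10, 2022

All dates are Thursdays, 28, 35, 28, 35, 28 days apart.
Specifically, the 2nd Thursday of each month.
2nd Thursday of December 2021: December 9, 2021.
January 2022 — 2nd Thursday is January 13, 2022.
2nd Thursday of February 2022: February 10, 2022.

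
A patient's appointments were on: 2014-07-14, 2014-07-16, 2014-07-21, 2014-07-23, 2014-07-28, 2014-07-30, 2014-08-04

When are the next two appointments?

2014-08-06, 2014-08-11

The gap pattern 2, 5, 2, 5, 2, 5 repeats every 2 events.
These are the Mondays and Wednesdays of each week.
The following Wednesday is 2014-08-06.
Next Monday: 2014-08-11.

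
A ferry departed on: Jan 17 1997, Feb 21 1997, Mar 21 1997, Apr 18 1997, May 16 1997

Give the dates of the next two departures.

All dates are Fridays, 35, 28, 28, 28 days apart.
Specifically, the 3rd Friday of each month.
3rd Friday of June 1997: Jun 20 1997.
July 1997 — 3rd Friday is Jul 18 1997.

Jun 20 1997, Jul 18 1997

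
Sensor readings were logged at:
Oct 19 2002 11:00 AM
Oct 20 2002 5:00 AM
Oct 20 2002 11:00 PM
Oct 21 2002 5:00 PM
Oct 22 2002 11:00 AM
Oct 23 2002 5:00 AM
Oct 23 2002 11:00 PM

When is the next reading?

Oct 24 2002 5:00 PM

Gaps: 18, 18, 18, 18, 18, 18 hours — each event is 18 hours after the previous one.
Oct 23 2002 11:00 PM + 18 h = Oct 24 2002 5:00 PM.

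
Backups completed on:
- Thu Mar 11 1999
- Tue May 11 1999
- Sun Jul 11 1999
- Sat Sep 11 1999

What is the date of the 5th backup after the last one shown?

Tue Jul 11 2000

The day-of-month is always 11 (61, 61, 62 days between events).
So this recurs on the 11th of every 2 months.
Next: November 1999 → Thu Nov 11 1999.
January 2000: Tue Jan 11 2000.
March 2000: Sat Mar 11 2000.
Next: May 2000 → Thu May 11 2000.
Next: July 2000 → Tue Jul 11 2000.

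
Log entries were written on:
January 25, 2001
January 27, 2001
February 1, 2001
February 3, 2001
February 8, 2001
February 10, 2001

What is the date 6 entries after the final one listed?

Every event lands on a Thursday or Saturday (gaps cycle 2, 5, 2, 5, 2).
So the schedule is: every Thursday and Saturday.
Next Thursday: February 15, 2001.
The following Saturday is February 17, 2001.
The following Thursday is February 22, 2001.
Next Saturday: February 24, 2001.
Next Thursday: March 1, 2001.
The following Saturday is March 3, 2001.

March 3, 2001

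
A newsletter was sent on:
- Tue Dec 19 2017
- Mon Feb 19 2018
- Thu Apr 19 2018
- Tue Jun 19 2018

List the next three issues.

Sun Aug 19 2018, Fri Oct 19 2018, Wed Dec 19 2018

Each date is the 19th; the gaps (62, 59, 61) track the month lengths.
The rule is the 19th of every 2 months.
August 2018: Sun Aug 19 2018.
October 2018: Fri Oct 19 2018.
Next: December 2018 → Wed Dec 19 2018.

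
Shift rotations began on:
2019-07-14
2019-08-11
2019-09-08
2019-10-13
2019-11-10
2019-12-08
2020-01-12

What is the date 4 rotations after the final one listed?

Gaps: 28, 28, 35, 28, 28, 35 days — a mix of 28 and 35. Every date is a Sunday.
Each is the 2nd Sunday of its month.
2nd Sunday of February 2020: 2020-02-09.
2nd Sunday of March 2020: 2020-03-08.
April 2020 — 2nd Sunday is 2020-04-12.
May 2020 — 2nd Sunday is 2020-05-10.

2020-05-10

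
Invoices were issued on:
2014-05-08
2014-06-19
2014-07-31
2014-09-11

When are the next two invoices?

Every event comes 42 days after the last (42, 42, 42).
2014-09-11 + 42 days = 2014-10-23.
2014-10-23 + 42 days = 2014-12-04.

2014-10-23, 2014-12-04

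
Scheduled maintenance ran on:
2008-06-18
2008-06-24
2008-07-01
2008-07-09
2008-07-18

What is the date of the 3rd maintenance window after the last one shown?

Intervals are 6, 7, 8, 9 days — an arithmetic progression with common difference 1.
Next gap: 10 days. 2008-07-18 + 10 days = 2008-07-28.
Next gap: 11 days. 2008-07-28 + 11 days = 2008-08-08.
Next gap: 12 days. 2008-08-08 + 12 days = 2008-08-20.

2008-08-20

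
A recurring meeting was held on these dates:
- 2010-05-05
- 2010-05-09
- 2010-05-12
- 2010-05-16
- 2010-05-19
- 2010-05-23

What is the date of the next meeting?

2010-05-26

Gaps: 4, 3, 4, 3, 4 days — not constant, but cyclic with period 2.
The events fall on every Wednesday and Sunday.
The following Wednesday is 2010-05-26.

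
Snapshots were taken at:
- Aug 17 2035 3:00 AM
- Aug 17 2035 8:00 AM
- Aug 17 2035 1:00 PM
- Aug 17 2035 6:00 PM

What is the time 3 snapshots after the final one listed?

Spacing: 5, 5, 5 h — constant 5 h.
Aug 17 2035 6:00 PM + 5 h = Aug 17 2035 11:00 PM.
Aug 17 2035 11:00 PM + 5 h = Aug 18 2035 4:00 AM.
Aug 18 2035 4:00 AM + 5 h = Aug 18 2035 9:00 AM.

Aug 18 2035 9:00 AM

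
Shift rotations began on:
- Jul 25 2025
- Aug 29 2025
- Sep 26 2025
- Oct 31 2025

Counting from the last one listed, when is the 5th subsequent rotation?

All Fridays; the gaps (35, 28, 35) vary with month length.
This is the last Friday of each month.
Last Friday of November 2025: Nov 28 2025.
December 2025 ends with Friday Dec 26 2025.
Last Friday of January 2026: Jan 30 2026.
February 2026 ends with Friday Feb 27 2026.
Last Friday of March 2026: Mar 27 2026.

Mar 27 2026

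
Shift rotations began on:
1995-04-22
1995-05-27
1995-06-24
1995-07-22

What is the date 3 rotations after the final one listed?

1995-10-28

These are Saturdays at 28- or 35-day spacing (35, 28, 28).
The pattern: 4th Saturday of the month.
August 1995 — 4th Saturday is 1995-08-26.
4th Saturday of September 1995: 1995-09-23.
4th Saturday of October 1995: 1995-10-28.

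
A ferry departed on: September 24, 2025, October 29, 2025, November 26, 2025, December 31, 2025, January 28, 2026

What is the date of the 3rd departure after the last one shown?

April 29, 2026

Every date is a Wednesday; gaps 35, 28, 35, 28 days.
Each is the last Wednesday of its month (at least one falls on the 29th or later, ruling out '4th Wednesday').
Last Wednesday of February 2026: February 25, 2026.
March 2026 ends with Wednesday March 25, 2026.
April 2026 ends with Wednesday April 29, 2026.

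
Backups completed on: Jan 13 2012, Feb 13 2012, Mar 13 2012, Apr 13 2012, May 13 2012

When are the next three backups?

Jun 13 2012, Jul 13 2012, Aug 13 2012

Gaps: 31, 29, 31, 30 days — not constant. Every event is on the 13th of the month.
Pattern: the 13th of each month.
Next: June 2012 → Jun 13 2012.
Next: July 2012 → Jul 13 2012.
August 2012: Aug 13 2012.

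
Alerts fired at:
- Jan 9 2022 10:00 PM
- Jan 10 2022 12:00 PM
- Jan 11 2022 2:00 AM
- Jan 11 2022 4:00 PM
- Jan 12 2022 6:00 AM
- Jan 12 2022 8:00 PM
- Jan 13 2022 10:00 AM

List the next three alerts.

Gaps: 14, 14, 14, 14, 14, 14 hours — each event is 14 hours after the previous one.
Jan 13 2022 10:00 AM + 14 h = Jan 14 2022 12:00 AM.
Jan 14 2022 12:00 AM + 14 h = Jan 14 2022 2:00 PM.
Jan 14 2022 2:00 PM + 14 h = Jan 15 2022 4:00 AM.

Jan 14 2022 12:00 AM, Jan 14 2022 2:00 PM, Jan 15 2022 4:00 AM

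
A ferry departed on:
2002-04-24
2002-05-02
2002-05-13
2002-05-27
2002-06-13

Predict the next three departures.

The spacing grows by 3 each time: 8, 11, 14, 17 days.
Next gap: 20 days. 2002-06-13 + 20 days = 2002-07-03.
Next gap: 23 days. 2002-07-03 + 23 days = 2002-07-26.
Next gap: 26 days. 2002-07-26 + 26 days = 2002-08-21.

2002-07-03, 2002-07-26, 2002-08-21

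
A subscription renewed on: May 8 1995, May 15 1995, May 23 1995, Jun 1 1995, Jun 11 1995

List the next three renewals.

The spacing grows by 1 each time: 7, 8, 9, 10 days.
Next gap: 11 days. Jun 11 1995 + 11 days = Jun 22 1995.
Next gap: 12 days. Jun 22 1995 + 12 days = Jul 4 1995.
Next gap: 13 days. Jul 4 1995 + 13 days = Jul 17 1995.

Jun 22 1995, Jul 4 1995, Jul 17 1995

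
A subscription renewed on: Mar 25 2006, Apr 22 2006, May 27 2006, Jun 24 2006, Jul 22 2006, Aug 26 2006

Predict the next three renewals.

Sep 23 2006, Oct 28 2006, Nov 25 2006

All dates are Saturdays, 28, 35, 28, 28, 35 days apart.
Specifically, the 4th Saturday of each month.
4th Saturday of September 2006: Sep 23 2006.
October 2006 — 4th Saturday is Oct 28 2006.
November 2006 — 4th Saturday is Nov 25 2006.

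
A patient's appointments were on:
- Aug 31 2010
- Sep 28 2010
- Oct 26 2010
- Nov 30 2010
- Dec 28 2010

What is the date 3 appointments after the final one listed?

Every date is a Tuesday; gaps 28, 28, 35, 28 days.
Each is the last Tuesday of its month (at least one falls on the 29th or later, ruling out '4th Tuesday').
Last Tuesday of January 2011: Jan 25 2011.
Last Tuesday of February 2011: Feb 22 2011.
Last Tuesday of March 2011: Mar 29 2011.

Mar 29 2011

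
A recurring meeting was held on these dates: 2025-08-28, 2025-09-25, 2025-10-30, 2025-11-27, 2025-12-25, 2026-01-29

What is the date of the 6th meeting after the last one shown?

2026-07-30

These are Thursdays with 28, 35, 28, 28, 35-day gaps.
Each is the final Thursday of its month — 2025-10-30 is past the 28th, so '4th Thursday' doesn't fit.
Last Thursday of February 2026: 2026-02-26.
Last Thursday of March 2026: 2026-03-26.
Last Thursday of April 2026: 2026-04-30.
Last Thursday of May 2026: 2026-05-28.
Last Thursday of June 2026: 2026-06-25.
July 2026 ends with Thursday 2026-07-30.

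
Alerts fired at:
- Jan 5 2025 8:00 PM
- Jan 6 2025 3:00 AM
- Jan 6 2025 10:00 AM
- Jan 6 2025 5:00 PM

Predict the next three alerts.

Jan 7 2025 12:00 AM, Jan 7 2025 7:00 AM, Jan 7 2025 2:00 PM

Spacing: 7, 7, 7 h — constant 7 h.
Jan 6 2025 5:00 PM + 7 h = Jan 7 2025 12:00 AM.
Jan 7 2025 12:00 AM + 7 h = Jan 7 2025 7:00 AM.
Jan 7 2025 7:00 AM + 7 h = Jan 7 2025 2:00 PM.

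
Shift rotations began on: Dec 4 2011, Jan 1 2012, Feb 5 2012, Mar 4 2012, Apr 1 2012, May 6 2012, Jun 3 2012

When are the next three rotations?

All dates are Sundays, 28, 35, 28, 28, 35, 28 days apart.
Specifically, the 1st Sunday of each month.
July 2012 — 1st Sunday is Jul 1 2012.
August 2012 — 1st Sunday is Aug 5 2012.
1st Sunday of September 2012: Sep 2 2012.

Jul 1 2012, Aug 5 2012, Sep 2 2012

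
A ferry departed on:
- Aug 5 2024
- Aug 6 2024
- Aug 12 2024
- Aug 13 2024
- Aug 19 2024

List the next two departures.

Aug 20 2024, Aug 26 2024

Gaps: 1, 6, 1, 6 days — not constant, but cyclic with period 2.
The events fall on every Monday and Tuesday.
The following Tuesday is Aug 20 2024.
The following Monday is Aug 26 2024.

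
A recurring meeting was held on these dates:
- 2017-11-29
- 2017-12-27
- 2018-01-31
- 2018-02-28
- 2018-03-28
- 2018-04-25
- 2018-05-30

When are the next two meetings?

All Wednesdays; the gaps (28, 35, 28, 28, 28, 35) vary with month length.
This is the last Wednesday of each month.
Last Wednesday of June 2018: 2018-06-27.
Last Wednesday of July 2018: 2018-07-25.

2018-06-27, 2018-07-25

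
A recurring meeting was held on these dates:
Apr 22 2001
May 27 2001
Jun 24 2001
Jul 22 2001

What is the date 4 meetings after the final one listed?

Gaps: 35, 28, 28 days — a mix of 28 and 35. Every date is a Sunday.
Each is the 4th Sunday of its month.
4th Sunday of August 2001: Aug 26 2001.
4th Sunday of September 2001: Sep 23 2001.
4th Sunday of October 2001: Oct 28 2001.
4th Sunday of November 2001: Nov 25 2001.

Nov 25 2001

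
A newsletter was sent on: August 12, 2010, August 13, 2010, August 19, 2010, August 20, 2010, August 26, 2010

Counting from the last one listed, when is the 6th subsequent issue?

Gaps: 1, 6, 1, 6 days — not constant, but cyclic with period 2.
The events fall on every Thursday and Friday.
The following Friday is August 27, 2010.
Next Thursday: September 2, 2010.
The following Friday is September 3, 2010.
The following Thursday is September 9, 2010.
The following Friday is September 10, 2010.
The following Thursday is September 16, 2010.

September 16, 2010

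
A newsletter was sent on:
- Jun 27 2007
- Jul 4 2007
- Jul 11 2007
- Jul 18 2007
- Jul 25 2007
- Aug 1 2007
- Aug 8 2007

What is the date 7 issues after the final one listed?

Sep 26 2007

The spacing is 7, 7, 7, 7, 7, 7 days — always 7 days.
Aug 8 2007 + 7 days = Aug 15 2007.
Aug 15 2007 + 7 days = Aug 22 2007.
Aug 22 2007 + 7 days = Aug 29 2007.
Aug 29 2007 + 7 days = Sep 5 2007.
Sep 5 2007 + 7 days = Sep 12 2007.
Sep 12 2007 + 7 days = Sep 19 2007.
Sep 19 2007 + 7 days = Sep 26 2007.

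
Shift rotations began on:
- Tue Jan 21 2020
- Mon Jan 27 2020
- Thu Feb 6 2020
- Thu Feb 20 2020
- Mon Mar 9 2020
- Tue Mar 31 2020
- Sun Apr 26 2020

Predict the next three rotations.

Tue May 26 2020, Mon Jun 29 2020, Thu Aug 6 2020

Gaps: 6, 10, 14, 18, 22, 26 days — each gap is 4 larger than the previous one.
Next gap: 30 days. Sun Apr 26 2020 + 30 days = Tue May 26 2020.
Next gap: 34 days. Tue May 26 2020 + 34 days = Mon Jun 29 2020.
Next gap: 38 days. Mon Jun 29 2020 + 38 days = Thu Aug 6 2020.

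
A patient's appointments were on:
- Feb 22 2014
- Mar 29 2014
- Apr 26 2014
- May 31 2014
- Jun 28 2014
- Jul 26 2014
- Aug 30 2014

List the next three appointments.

All Saturdays; the gaps (35, 28, 35, 28, 28, 35) vary with month length.
This is the last Saturday of each month.
September 2014 ends with Saturday Sep 27 2014.
October 2014 ends with Saturday Oct 25 2014.
November 2014 ends with Saturday Nov 29 2014.

Sep 27 2014, Oct 25 2014, Nov 29 2014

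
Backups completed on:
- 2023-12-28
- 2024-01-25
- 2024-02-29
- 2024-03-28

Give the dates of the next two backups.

2024-04-25, 2024-05-30

Every date is a Thursday; gaps 28, 35, 28 days.
Each is the last Thursday of its month (at least one falls on the 29th or later, ruling out '4th Thursday').
Last Thursday of April 2024: 2024-04-25.
May 2024 ends with Thursday 2024-05-30.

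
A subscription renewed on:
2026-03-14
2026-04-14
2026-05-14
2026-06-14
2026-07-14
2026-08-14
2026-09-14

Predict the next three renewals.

Gaps: 31, 30, 31, 30, 31, 31 days — not constant. Every event is on the 14th of the month.
Pattern: the 14th of each month.
October 2026: 2026-10-14.
Next: November 2026 → 2026-11-14.
Next: December 2026 → 2026-12-14.

2026-10-14, 2026-11-14, 2026-12-14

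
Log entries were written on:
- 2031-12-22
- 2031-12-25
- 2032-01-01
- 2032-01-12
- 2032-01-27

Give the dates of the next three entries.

2032-02-15, 2032-03-09, 2032-04-05

The spacing grows by 4 each time: 3, 7, 11, 15 days.
Next gap: 19 days. 2032-01-27 + 19 days = 2032-02-15.
Next gap: 23 days. 2032-02-15 + 23 days = 2032-03-09.
Next gap: 27 days. 2032-03-09 + 27 days = 2032-04-05.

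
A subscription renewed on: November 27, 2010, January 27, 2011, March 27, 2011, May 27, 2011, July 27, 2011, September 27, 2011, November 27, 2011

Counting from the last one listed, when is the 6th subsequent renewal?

Each date is the 27th; the gaps (61, 59, 61, 61, 62, 61) track the month lengths.
The rule is the 27th of every 2 months.
January 2012: January 27, 2012.
March 2012: March 27, 2012.
May 2012: May 27, 2012.
July 2012: July 27, 2012.
September 2012: September 27, 2012.
Next: November 2012 → November 27, 2012.

November 27, 2012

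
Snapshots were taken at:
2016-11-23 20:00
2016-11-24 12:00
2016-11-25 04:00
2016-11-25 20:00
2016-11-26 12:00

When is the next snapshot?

2016-11-27 04:00

Spacing: 16, 16, 16, 16 h — constant 16 h.
2016-11-26 12:00 + 16 h = 2016-11-27 04:00.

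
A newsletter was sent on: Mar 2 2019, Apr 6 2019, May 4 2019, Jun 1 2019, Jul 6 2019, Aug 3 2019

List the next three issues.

All dates are Saturdays, 35, 28, 28, 35, 28 days apart.
Specifically, the 1st Saturday of each month.
September 2019 — 1st Saturday is Sep 7 2019.
October 2019 — 1st Saturday is Oct 5 2019.
1st Saturday of November 2019: Nov 2 2019.

Sep 7 2019, Oct 5 2019, Nov 2 2019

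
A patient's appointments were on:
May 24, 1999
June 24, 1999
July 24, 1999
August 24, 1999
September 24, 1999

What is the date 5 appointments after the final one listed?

Each date is the 24th; the gaps (31, 30, 31, 31) track the month lengths.
The rule is the 24th of each month.
October 1999: October 24, 1999.
Next: November 1999 → November 24, 1999.
Next: December 1999 → December 24, 1999.
January 2000: January 24, 2000.
Next: February 2000 → February 24, 2000.

February 24, 2000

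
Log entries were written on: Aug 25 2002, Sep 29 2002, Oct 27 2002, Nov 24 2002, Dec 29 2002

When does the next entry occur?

Jan 26 2003

All Sundays; the gaps (35, 28, 28, 35) vary with month length.
This is the last Sunday of each month.
Last Sunday of January 2003: Jan 26 2003.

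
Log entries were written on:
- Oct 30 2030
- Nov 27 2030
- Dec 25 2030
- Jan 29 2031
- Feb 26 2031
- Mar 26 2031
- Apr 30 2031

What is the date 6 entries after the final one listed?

Oct 29 2031

These are Wednesdays with 28, 28, 35, 28, 28, 35-day gaps.
Each is the final Wednesday of its month — Oct 30 2030 is past the 28th, so '4th Wednesday' doesn't fit.
Last Wednesday of May 2031: May 28 2031.
Last Wednesday of June 2031: Jun 25 2031.
Last Wednesday of July 2031: Jul 30 2031.
August 2031 ends with Wednesday Aug 27 2031.
Last Wednesday of September 2031: Sep 24 2031.
October 2031 ends with Wednesday Oct 29 2031.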